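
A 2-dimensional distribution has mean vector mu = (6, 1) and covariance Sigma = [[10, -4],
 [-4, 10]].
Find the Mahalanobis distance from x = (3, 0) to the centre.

Step 1 — centre the observation: (x - mu) = (-3, -1).

Step 2 — invert Sigma. det(Sigma) = 10·10 - (-4)² = 84.
  Sigma^{-1} = (1/det) · [[d, -b], [-b, a]] = [[0.119, 0.0476],
 [0.0476, 0.119]].

Step 3 — form the quadratic (x - mu)^T · Sigma^{-1} · (x - mu):
  Sigma^{-1} · (x - mu) = (-0.4048, -0.2619).
  (x - mu)^T · [Sigma^{-1} · (x - mu)] = (-3)·(-0.4048) + (-1)·(-0.2619) = 1.4762.

Step 4 — take square root: d = √(1.4762) ≈ 1.215.

d(x, mu) = √(1.4762) ≈ 1.215


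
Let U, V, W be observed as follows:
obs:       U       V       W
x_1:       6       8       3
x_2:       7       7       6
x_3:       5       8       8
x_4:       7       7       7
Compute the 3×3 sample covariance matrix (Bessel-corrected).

Step 1 — column means:
  mean(U) = (6 + 7 + 5 + 7) / 4 = 25/4 = 6.25
  mean(V) = (8 + 7 + 8 + 7) / 4 = 30/4 = 7.5
  mean(W) = (3 + 6 + 8 + 7) / 4 = 24/4 = 6

Step 2 — sample covariance S[i,j] = (1/(n-1)) · Σ_k (x_{k,i} - mean_i) · (x_{k,j} - mean_j), with n-1 = 3.
  S[U,U] = ((-0.25)·(-0.25) + (0.75)·(0.75) + (-1.25)·(-1.25) + (0.75)·(0.75)) / 3 = 2.75/3 = 0.9167
  S[U,V] = ((-0.25)·(0.5) + (0.75)·(-0.5) + (-1.25)·(0.5) + (0.75)·(-0.5)) / 3 = -1.5/3 = -0.5
  S[U,W] = ((-0.25)·(-3) + (0.75)·(0) + (-1.25)·(2) + (0.75)·(1)) / 3 = -1/3 = -0.3333
  S[V,V] = ((0.5)·(0.5) + (-0.5)·(-0.5) + (0.5)·(0.5) + (-0.5)·(-0.5)) / 3 = 1/3 = 0.3333
  S[V,W] = ((0.5)·(-3) + (-0.5)·(0) + (0.5)·(2) + (-0.5)·(1)) / 3 = -1/3 = -0.3333
  S[W,W] = ((-3)·(-3) + (0)·(0) + (2)·(2) + (1)·(1)) / 3 = 14/3 = 4.6667

S is symmetric (S[j,i] = S[i,j]). Assembling:

S = [[0.9167, -0.5, -0.3333],
 [-0.5, 0.3333, -0.3333],
 [-0.3333, -0.3333, 4.6667]]


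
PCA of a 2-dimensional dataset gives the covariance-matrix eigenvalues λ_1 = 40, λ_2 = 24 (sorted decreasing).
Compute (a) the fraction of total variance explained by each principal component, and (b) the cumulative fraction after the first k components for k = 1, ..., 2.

Step 1 — total variance = trace(Sigma) = Σ λ_i = 40 + 24 = 64.

Step 2 — fraction explained by component i = λ_i / Σ λ:
  PC1: 40/64 = 0.625
  PC2: 24/64 = 0.375

Step 3 — cumulative fraction after k components = (λ_1 + ... + λ_k) / Σ λ:
  k = 1: 40/64 = 0.625
  k = 2: (40 + 24)/64 = 64/64 = 1

Summary (fraction, with percent):

explained: PC1 0.625 (62.5%), PC2 0.375 (37.5%);  cumulative: 0.625, 1


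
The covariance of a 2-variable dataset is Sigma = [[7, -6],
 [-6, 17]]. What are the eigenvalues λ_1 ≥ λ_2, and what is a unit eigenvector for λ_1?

Step 1 — characteristic polynomial of 2×2 Sigma:
  det(Sigma - λI) = λ² - trace · λ + det = 0.
  trace = 7 + 17 = 24, det = 7·17 - (-6)² = 83.
Step 2 — discriminant:
  Δ = trace² - 4·det = 576 - 332 = 244.
Step 3 — eigenvalues:
  λ = (trace ± √Δ)/2 = (24 ± 15.6205)/2,
  λ_1 = 19.8102,  λ_2 = 4.1898.

Step 4 — unit eigenvector for λ_1: solve (Sigma - λ_1 I)v = 0. First row:
  (7 - 19.8102)·v_x + (-6)·v_y = 0, i.e. (-12.8102)·v_x + (-6)·v_y = 0,
  so v ∝ (b, λ_1 - a) = (-6, 12.8102); multiply by -1 so the first entry is positive: u = (6, -12.8102).
  ||u|| = √((6)² + (-12.8102)²) = √(200.1025) ≈ 14.1458,
  v_1 = u/||u|| ≈ (0.4242, -0.9056) (||v_1|| = 1).

λ_1 = 19.8102,  λ_2 = 4.1898;  v_1 ≈ (0.4242, -0.9056)


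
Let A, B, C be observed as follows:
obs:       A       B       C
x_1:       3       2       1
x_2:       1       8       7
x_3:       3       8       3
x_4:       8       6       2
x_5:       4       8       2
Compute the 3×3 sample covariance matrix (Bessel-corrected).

Step 1 — column means:
  mean(A) = (3 + 1 + 3 + 8 + 4) / 5 = 19/5 = 3.8
  mean(B) = (2 + 8 + 8 + 6 + 8) / 5 = 32/5 = 6.4
  mean(C) = (1 + 7 + 3 + 2 + 2) / 5 = 15/5 = 3

Step 2 — sample covariance S[i,j] = (1/(n-1)) · Σ_k (x_{k,i} - mean_i) · (x_{k,j} - mean_j), with n-1 = 4.
  S[A,A] = ((-0.8)·(-0.8) + (-2.8)·(-2.8) + (-0.8)·(-0.8) + (4.2)·(4.2) + (0.2)·(0.2)) / 4 = 26.8/4 = 6.7
  S[A,B] = ((-0.8)·(-4.4) + (-2.8)·(1.6) + (-0.8)·(1.6) + (4.2)·(-0.4) + (0.2)·(1.6)) / 4 = -3.6/4 = -0.9
  S[A,C] = ((-0.8)·(-2) + (-2.8)·(4) + (-0.8)·(0) + (4.2)·(-1) + (0.2)·(-1)) / 4 = -14/4 = -3.5
  S[B,B] = ((-4.4)·(-4.4) + (1.6)·(1.6) + (1.6)·(1.6) + (-0.4)·(-0.4) + (1.6)·(1.6)) / 4 = 27.2/4 = 6.8
  S[B,C] = ((-4.4)·(-2) + (1.6)·(4) + (1.6)·(0) + (-0.4)·(-1) + (1.6)·(-1)) / 4 = 14/4 = 3.5
  S[C,C] = ((-2)·(-2) + (4)·(4) + (0)·(0) + (-1)·(-1) + (-1)·(-1)) / 4 = 22/4 = 5.5

S is symmetric (S[j,i] = S[i,j]). Assembling:

S = [[6.7, -0.9, -3.5],
 [-0.9, 6.8, 3.5],
 [-3.5, 3.5, 5.5]]


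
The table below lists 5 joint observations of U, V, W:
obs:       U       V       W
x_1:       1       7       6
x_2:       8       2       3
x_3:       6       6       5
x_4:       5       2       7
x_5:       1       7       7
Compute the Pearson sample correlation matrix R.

Step 1 — column means:
  mean(U) = (1 + 8 + 6 + 5 + 1) / 5 = 21/5 = 4.2
  mean(V) = (7 + 2 + 6 + 2 + 7) / 5 = 24/5 = 4.8
  mean(W) = (6 + 3 + 5 + 7 + 7) / 5 = 28/5 = 5.6

Step 2 — sample variances and covariances s[i,j] = (1/(n-1)) · Σ_k (x_{k,i} - mean_i) · (x_{k,j} - mean_j), with n-1 = 4:
  s[U,U] = ((-3.2)·(-3.2) + (3.8)·(3.8) + (1.8)·(1.8) + (0.8)·(0.8) + (-3.2)·(-3.2)) / 4 = 38.8/4 = 9.7
  s[U,V] = ((-3.2)·(2.2) + (3.8)·(-2.8) + (1.8)·(1.2) + (0.8)·(-2.8) + (-3.2)·(2.2)) / 4 = -24.8/4 = -6.2
  s[U,W] = ((-3.2)·(0.4) + (3.8)·(-2.6) + (1.8)·(-0.6) + (0.8)·(1.4) + (-3.2)·(1.4)) / 4 = -15.6/4 = -3.9
  s[V,V] = ((2.2)·(2.2) + (-2.8)·(-2.8) + (1.2)·(1.2) + (-2.8)·(-2.8) + (2.2)·(2.2)) / 4 = 26.8/4 = 6.7
  s[V,W] = ((2.2)·(0.4) + (-2.8)·(-2.6) + (1.2)·(-0.6) + (-2.8)·(1.4) + (2.2)·(1.4)) / 4 = 6.6/4 = 1.65
  s[W,W] = ((0.4)·(0.4) + (-2.6)·(-2.6) + (-0.6)·(-0.6) + (1.4)·(1.4) + (1.4)·(1.4)) / 4 = 11.2/4 = 2.8
  Sample standard deviations s_i = √(s[i,i]):
  s(U) = √(9.7) = 3.1145
  s(V) = √(6.7) = 2.5884
  s(W) = √(2.8) = 1.6733

Step 3 — r_{ij} = s_{ij} / (s_i · s_j):
  r[U,U] = 1 (diagonal).
  r[U,V] = -6.2 / (3.1145 · 2.5884) = -6.2 / 8.0616 = -0.7691
  r[U,W] = -3.9 / (3.1145 · 1.6733) = -3.9 / 5.2115 = -0.7483
  r[V,V] = 1 (diagonal).
  r[V,W] = 1.65 / (2.5884 · 1.6733) = 1.65 / 4.3313 = 0.3809
  r[W,W] = 1 (diagonal).

R is symmetric with unit diagonal. Assembling:

R = [[1, -0.7691, -0.7483],
 [-0.7691, 1, 0.3809],
 [-0.7483, 0.3809, 1]]


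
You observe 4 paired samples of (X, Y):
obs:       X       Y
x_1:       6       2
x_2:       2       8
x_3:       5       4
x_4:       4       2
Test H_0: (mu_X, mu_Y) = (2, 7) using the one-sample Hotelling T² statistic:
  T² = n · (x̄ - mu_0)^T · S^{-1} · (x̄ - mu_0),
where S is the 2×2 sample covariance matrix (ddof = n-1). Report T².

Step 1 — sample mean vector:
  mean(X) = (6 + 2 + 5 + 4) / 4 = 17/4 = 4.25
  mean(Y) = (2 + 8 + 4 + 2) / 4 = 16/4 = 4
  x̄ = (4.25, 4),  deviation x̄ - mu_0 = (4.25, 4) - (2, 7) = (2.25, -3).

Step 2 — sample covariance matrix, S[i,j] = (1/(n-1)) · Σ_k (x_{k,i} - mean_i) · (x_{k,j} - mean_j), divisor n-1 = 3:
  S[X,X] = ((1.75)·(1.75) + (-2.25)·(-2.25) + (0.75)·(0.75) + (-0.25)·(-0.25)) / 3 = 8.75/3 = 2.9167
  S[X,Y] = ((1.75)·(-2) + (-2.25)·(4) + (0.75)·(0) + (-0.25)·(-2)) / 3 = -12/3 = -4
  S[Y,Y] = ((-2)·(-2) + (4)·(4) + (0)·(0) + (-2)·(-2)) / 3 = 24/3 = 8
  S = [[2.9167, -4],
 [-4, 8]].

Step 3 — invert S. det(S) = 2.9167·8 - (-4)² = 7.3333.
  S^{-1} = (1/det) · [[d, -b], [-b, a]] = [[1.0909, 0.5455],
 [0.5455, 0.3977]].

Step 4 — quadratic form (x̄ - mu_0)^T · S^{-1} · (x̄ - mu_0):
  S^{-1} · (x̄ - mu_0) = (0.8182, 0.0341),
  (x̄ - mu_0)^T · [...] = (2.25)·(0.8182) + (-3)·(0.0341) = 1.7386.

Step 5 — scale by n: T² = 4 · 1.7386 = 6.9545.

T² ≈ 6.9545


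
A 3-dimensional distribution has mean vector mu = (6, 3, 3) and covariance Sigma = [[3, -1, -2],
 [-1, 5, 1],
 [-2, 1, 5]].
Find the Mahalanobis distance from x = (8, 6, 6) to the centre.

Step 1 — centre the observation: (x - mu) = (2, 3, 3).

Step 2 — invert Sigma (cofactor / det for 3×3, or solve directly):
  Sigma^{-1} = [[0.4706, 0.0588, 0.1765],
 [0.0588, 0.2157, -0.0196],
 [0.1765, -0.0196, 0.2745]].

Step 3 — form the quadratic (x - mu)^T · Sigma^{-1} · (x - mu):
  Sigma^{-1} · (x - mu) = (1.6471, 0.7059, 1.1176).
  (x - mu)^T · [Sigma^{-1} · (x - mu)] = (2)·(1.6471) + (3)·(0.7059) + (3)·(1.1176) = 8.7647.

Step 4 — take square root: d = √(8.7647) ≈ 2.9605.

d(x, mu) = √(8.7647) ≈ 2.9605


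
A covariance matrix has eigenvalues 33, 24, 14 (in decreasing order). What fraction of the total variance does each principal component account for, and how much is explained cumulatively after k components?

Step 1 — total variance = trace(Sigma) = Σ λ_i = 33 + 24 + 14 = 71.

Step 2 — fraction explained by component i = λ_i / Σ λ:
  PC1: 33/71 = 0.4648
  PC2: 24/71 = 0.338
  PC3: 14/71 = 0.1972

Step 3 — cumulative fraction after k components = (λ_1 + ... + λ_k) / Σ λ:
  k = 1: 33/71 = 0.4648
  k = 2: (33 + 24)/71 = 57/71 = 0.8028
  k = 3: (33 + 24 + 14)/71 = 71/71 = 1

Summary (fraction, with percent):

explained: PC1 0.4648 (46.48%), PC2 0.338 (33.8%), PC3 0.1972 (19.72%);  cumulative: 0.4648, 0.8028, 1


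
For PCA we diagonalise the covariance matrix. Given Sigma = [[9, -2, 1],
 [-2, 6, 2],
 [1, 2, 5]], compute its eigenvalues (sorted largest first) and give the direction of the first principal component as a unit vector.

Step 1 — characteristic polynomial p(λ) = det(λI - Sigma) = λ³ - tr·λ² + c_1·λ - det, where tr = trace, c_1 = sum of the principal 2×2 minors, det = det(Sigma):
  tr = 9 + 6 + 5 = 20,
  c_1 = (9·6 - (-2)²) + (9·5 - (1)²) + (6·5 - (2)²) = 50 + 44 + 26 = 120,
  det = 9·(6·5 - (2)²) - (-2)·((-2)·5 - (2)·(1)) + (1)·((-2)·(2) - 6·(1)) = 9·(26) - (-2)·(-12) + (1)·(-10) = 200.
  So p(λ) = λ³ - 20λ² + 120λ - 200.
Step 2 — look for an integer root (rational root theorem: any rational root is an integer divisor of 200). Testing λ = 10:
  p(10) = 1000 - 2000 + 1200 - 200 = 0  ✓
  Dividing out (λ - 10): p(λ) = (λ - 10)(λ² - 10λ + 20).
Step 3 — remaining eigenvalues from the quadratic λ² - 10λ + 20 = 0:
  Δ = 10² - 4·20 = 100 - 80 = 20,  λ = (10 ± √20)/2 = (10 ± 4.4721)/2 ≈ 7.2361 or 2.7639.
  Sorted: λ_1 = 10,  λ_2 = 7.2361,  λ_3 = 2.7639  (check: sum = 20 = tr ✓).

Step 4 — unit eigenvector for λ_1 = 10: v spans the null space of (Sigma - λ_1 I), whose rows are
  r_1 = (-1, -2, 1),  r_2 = (-2, -4, 2),  r_3 = (1, 2, -5).
  v is orthogonal to every row, so take v ∝ r_1 × r_3 = ((-2)·(-5) - (1)·(2), (1)·(1) - (-1)·(-5), (-1)·(2) - (-2)·(1)) = (8, -4, 0).
  Rescale (divide by 4): u = (2, -1, 0).
  ||u|| = √((2)² + (-1)² + (0)²) = √(5) ≈ 2.2361,  v_1 = u/||u|| ≈ (0.8944, -0.4472, 0) (||v_1|| = 1).

λ_1 = 10,  λ_2 = 7.2361,  λ_3 = 2.7639;  v_1 ≈ (0.8944, -0.4472, 0)


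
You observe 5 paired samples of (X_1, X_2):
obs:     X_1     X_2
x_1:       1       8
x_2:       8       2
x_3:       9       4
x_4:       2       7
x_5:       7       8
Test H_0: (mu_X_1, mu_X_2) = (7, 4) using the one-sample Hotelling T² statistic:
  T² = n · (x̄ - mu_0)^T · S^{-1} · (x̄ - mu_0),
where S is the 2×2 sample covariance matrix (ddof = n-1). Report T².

Step 1 — sample mean vector:
  mean(X_1) = (1 + 8 + 9 + 2 + 7) / 5 = 27/5 = 5.4
  mean(X_2) = (8 + 2 + 4 + 7 + 8) / 5 = 29/5 = 5.8
  x̄ = (5.4, 5.8),  deviation x̄ - mu_0 = (5.4, 5.8) - (7, 4) = (-1.6, 1.8).

Step 2 — sample covariance matrix, S[i,j] = (1/(n-1)) · Σ_k (x_{k,i} - mean_i) · (x_{k,j} - mean_j), divisor n-1 = 4:
  S[X_1,X_1] = ((-4.4)·(-4.4) + (2.6)·(2.6) + (3.6)·(3.6) + (-3.4)·(-3.4) + (1.6)·(1.6)) / 4 = 53.2/4 = 13.3
  S[X_1,X_2] = ((-4.4)·(2.2) + (2.6)·(-3.8) + (3.6)·(-1.8) + (-3.4)·(1.2) + (1.6)·(2.2)) / 4 = -26.6/4 = -6.65
  S[X_2,X_2] = ((2.2)·(2.2) + (-3.8)·(-3.8) + (-1.8)·(-1.8) + (1.2)·(1.2) + (2.2)·(2.2)) / 4 = 28.8/4 = 7.2
  S = [[13.3, -6.65],
 [-6.65, 7.2]].

Step 3 — invert S. det(S) = 13.3·7.2 - (-6.65)² = 51.5375.
  S^{-1} = (1/det) · [[d, -b], [-b, a]] = [[0.1397, 0.129],
 [0.129, 0.2581]].

Step 4 — quadratic form (x̄ - mu_0)^T · S^{-1} · (x̄ - mu_0):
  S^{-1} · (x̄ - mu_0) = (0.0087, 0.2581),
  (x̄ - mu_0)^T · [...] = (-1.6)·(0.0087) + (1.8)·(0.2581) = 0.4505.

Step 5 — scale by n: T² = 5 · 0.4505 = 2.2527.

T² ≈ 2.2527


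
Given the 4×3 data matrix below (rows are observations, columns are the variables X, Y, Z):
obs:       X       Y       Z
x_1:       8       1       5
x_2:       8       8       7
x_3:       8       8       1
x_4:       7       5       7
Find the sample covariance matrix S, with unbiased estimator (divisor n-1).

Step 1 — column means:
  mean(X) = (8 + 8 + 8 + 7) / 4 = 31/4 = 7.75
  mean(Y) = (1 + 8 + 8 + 5) / 4 = 22/4 = 5.5
  mean(Z) = (5 + 7 + 1 + 7) / 4 = 20/4 = 5

Step 2 — sample covariance S[i,j] = (1/(n-1)) · Σ_k (x_{k,i} - mean_i) · (x_{k,j} - mean_j), with n-1 = 3.
  S[X,X] = ((0.25)·(0.25) + (0.25)·(0.25) + (0.25)·(0.25) + (-0.75)·(-0.75)) / 3 = 0.75/3 = 0.25
  S[X,Y] = ((0.25)·(-4.5) + (0.25)·(2.5) + (0.25)·(2.5) + (-0.75)·(-0.5)) / 3 = 0.5/3 = 0.1667
  S[X,Z] = ((0.25)·(0) + (0.25)·(2) + (0.25)·(-4) + (-0.75)·(2)) / 3 = -2/3 = -0.6667
  S[Y,Y] = ((-4.5)·(-4.5) + (2.5)·(2.5) + (2.5)·(2.5) + (-0.5)·(-0.5)) / 3 = 33/3 = 11
  S[Y,Z] = ((-4.5)·(0) + (2.5)·(2) + (2.5)·(-4) + (-0.5)·(2)) / 3 = -6/3 = -2
  S[Z,Z] = ((0)·(0) + (2)·(2) + (-4)·(-4) + (2)·(2)) / 3 = 24/3 = 8

S is symmetric (S[j,i] = S[i,j]). Assembling:

S = [[0.25, 0.1667, -0.6667],
 [0.1667, 11, -2],
 [-0.6667, -2, 8]]


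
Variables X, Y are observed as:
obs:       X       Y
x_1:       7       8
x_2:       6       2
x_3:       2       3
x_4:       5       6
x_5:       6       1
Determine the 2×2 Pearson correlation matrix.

Step 1 — column means:
  mean(X) = (7 + 6 + 2 + 5 + 6) / 5 = 26/5 = 5.2
  mean(Y) = (8 + 2 + 3 + 6 + 1) / 5 = 20/5 = 4

Step 2 — sample variances and covariances s[i,j] = (1/(n-1)) · Σ_k (x_{k,i} - mean_i) · (x_{k,j} - mean_j), with n-1 = 4:
  s[X,X] = ((1.8)·(1.8) + (0.8)·(0.8) + (-3.2)·(-3.2) + (-0.2)·(-0.2) + (0.8)·(0.8)) / 4 = 14.8/4 = 3.7
  s[X,Y] = ((1.8)·(4) + (0.8)·(-2) + (-3.2)·(-1) + (-0.2)·(2) + (0.8)·(-3)) / 4 = 6/4 = 1.5
  s[Y,Y] = ((4)·(4) + (-2)·(-2) + (-1)·(-1) + (2)·(2) + (-3)·(-3)) / 4 = 34/4 = 8.5
  Sample standard deviations s_i = √(s[i,i]):
  s(X) = √(3.7) = 1.9235
  s(Y) = √(8.5) = 2.9155

Step 3 — r_{ij} = s_{ij} / (s_i · s_j):
  r[X,X] = 1 (diagonal).
  r[X,Y] = 1.5 / (1.9235 · 2.9155) = 1.5 / 5.608 = 0.2675
  r[Y,Y] = 1 (diagonal).

R is symmetric with unit diagonal. Assembling:

R = [[1, 0.2675],
 [0.2675, 1]]


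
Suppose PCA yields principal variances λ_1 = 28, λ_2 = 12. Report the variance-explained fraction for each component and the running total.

Step 1 — total variance = trace(Sigma) = Σ λ_i = 28 + 12 = 40.

Step 2 — fraction explained by component i = λ_i / Σ λ:
  PC1: 28/40 = 0.7
  PC2: 12/40 = 0.3

Step 3 — cumulative fraction after k components = (λ_1 + ... + λ_k) / Σ λ:
  k = 1: 28/40 = 0.7
  k = 2: (28 + 12)/40 = 40/40 = 1

Summary (fraction, with percent):

explained: PC1 0.7 (70%), PC2 0.3 (30%);  cumulative: 0.7, 1


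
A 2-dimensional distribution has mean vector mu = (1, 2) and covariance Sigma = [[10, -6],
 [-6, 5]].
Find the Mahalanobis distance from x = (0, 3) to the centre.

Step 1 — centre the observation: (x - mu) = (-1, 1).

Step 2 — invert Sigma. det(Sigma) = 10·5 - (-6)² = 14.
  Sigma^{-1} = (1/det) · [[d, -b], [-b, a]] = [[0.3571, 0.4286],
 [0.4286, 0.7143]].

Step 3 — form the quadratic (x - mu)^T · Sigma^{-1} · (x - mu):
  Sigma^{-1} · (x - mu) = (0.0714, 0.2857).
  (x - mu)^T · [Sigma^{-1} · (x - mu)] = (-1)·(0.0714) + (1)·(0.2857) = 0.2143.

Step 4 — take square root: d = √(0.2143) ≈ 0.4629.

d(x, mu) = √(0.2143) ≈ 0.4629


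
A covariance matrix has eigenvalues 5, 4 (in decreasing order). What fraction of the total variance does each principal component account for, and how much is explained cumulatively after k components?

Step 1 — total variance = trace(Sigma) = Σ λ_i = 5 + 4 = 9.

Step 2 — fraction explained by component i = λ_i / Σ λ:
  PC1: 5/9 = 0.5556
  PC2: 4/9 = 0.4444

Step 3 — cumulative fraction after k components = (λ_1 + ... + λ_k) / Σ λ:
  k = 1: 5/9 = 0.5556
  k = 2: (5 + 4)/9 = 9/9 = 1

Summary (fraction, with percent):

explained: PC1 0.5556 (55.56%), PC2 0.4444 (44.44%);  cumulative: 0.5556, 1


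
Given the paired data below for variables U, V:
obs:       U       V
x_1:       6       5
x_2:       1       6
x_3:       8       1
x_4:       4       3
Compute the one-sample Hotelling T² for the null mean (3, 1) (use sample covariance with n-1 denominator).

Step 1 — sample mean vector:
  mean(U) = (6 + 1 + 8 + 4) / 4 = 19/4 = 4.75
  mean(V) = (5 + 6 + 1 + 3) / 4 = 15/4 = 3.75
  x̄ = (4.75, 3.75),  deviation x̄ - mu_0 = (4.75, 3.75) - (3, 1) = (1.75, 2.75).

Step 2 — sample covariance matrix, S[i,j] = (1/(n-1)) · Σ_k (x_{k,i} - mean_i) · (x_{k,j} - mean_j), divisor n-1 = 3:
  S[U,U] = ((1.25)·(1.25) + (-3.75)·(-3.75) + (3.25)·(3.25) + (-0.75)·(-0.75)) / 3 = 26.75/3 = 8.9167
  S[U,V] = ((1.25)·(1.25) + (-3.75)·(2.25) + (3.25)·(-2.75) + (-0.75)·(-0.75)) / 3 = -15.25/3 = -5.0833
  S[V,V] = ((1.25)·(1.25) + (2.25)·(2.25) + (-2.75)·(-2.75) + (-0.75)·(-0.75)) / 3 = 14.75/3 = 4.9167
  S = [[8.9167, -5.0833],
 [-5.0833, 4.9167]].

Step 3 — invert S. det(S) = 8.9167·4.9167 - (-5.0833)² = 18.
  S^{-1} = (1/det) · [[d, -b], [-b, a]] = [[0.2731, 0.2824],
 [0.2824, 0.4954]].

Step 4 — quadratic form (x̄ - mu_0)^T · S^{-1} · (x̄ - mu_0):
  S^{-1} · (x̄ - mu_0) = (1.2546, 1.8565),
  (x̄ - mu_0)^T · [...] = (1.75)·(1.2546) + (2.75)·(1.8565) = 7.3009.

Step 5 — scale by n: T² = 4 · 7.3009 = 29.2037.

T² ≈ 29.2037


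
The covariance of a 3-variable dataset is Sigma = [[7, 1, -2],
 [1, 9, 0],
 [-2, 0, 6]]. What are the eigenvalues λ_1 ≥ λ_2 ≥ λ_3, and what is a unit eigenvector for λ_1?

Step 1 — characteristic polynomial p(λ) = det(λI - Sigma) = λ³ - tr·λ² + c_1·λ - det, where tr = trace, c_1 = sum of the principal 2×2 minors, det = det(Sigma):
  tr = 7 + 9 + 6 = 22,
  c_1 = (7·9 - (1)²) + (7·6 - (-2)²) + (9·6 - (0)²) = 62 + 38 + 54 = 154,
  det = 7·(9·6 - (0)²) - (1)·((1)·6 - (0)·(-2)) + (-2)·((1)·(0) - 9·(-2)) = 7·(54) - (1)·(6) + (-2)·(18) = 336.
  So p(λ) = λ³ - 22λ² + 154λ - 336.
Step 2 — look for an integer root (rational root theorem: any rational root is an integer divisor of 336). Testing λ = 8:
  p(8) = 512 - 1408 + 1232 - 336 = 0  ✓
  Dividing out (λ - 8): p(λ) = (λ - 8)(λ² - 14λ + 42).
Step 3 — remaining eigenvalues from the quadratic λ² - 14λ + 42 = 0:
  Δ = 14² - 4·42 = 196 - 168 = 28,  λ = (14 ± √28)/2 = (14 ± 5.2915)/2 ≈ 9.6458 or 4.3542.
  Sorted: λ_1 = 9.6458,  λ_2 = 8,  λ_3 = 4.3542  (check: sum = 22 = tr ✓).

Step 4 — unit eigenvector for λ_1 ≈ 9.6458: v spans the null space of (Sigma - λ_1 I), whose rows are
  r_1 = (-2.6458, 1, -2),  r_2 = (1, -0.6458, 0),  r_3 = (-2, 0, -3.6458).
  v is orthogonal to every row, so take v ∝ r_1 × r_2 = ((1)·(0) - (-2)·(-0.6458), (-2)·(1) - (-2.6458)·(0), (-2.6458)·(-0.6458) - (1)·(1)) ≈ (-1.2915, -2, 0.7085).
  Rescale (multiply by -1 so the first nonzero entry is positive): u = (1.2915, 2, -0.7085).
  ||u|| = √((1.2915)² + (2)² + (-0.7085)²) = √(6.1699) ≈ 2.4839,  v_1 = u/||u|| ≈ (0.5199, 0.8052, -0.2852) (||v_1|| = 1).

λ_1 = 9.6458,  λ_2 = 8,  λ_3 = 4.3542;  v_1 ≈ (0.5199, 0.8052, -0.2852)


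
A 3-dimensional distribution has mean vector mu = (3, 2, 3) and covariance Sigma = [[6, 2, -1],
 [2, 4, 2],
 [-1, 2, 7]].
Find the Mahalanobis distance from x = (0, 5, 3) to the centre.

Step 1 — centre the observation: (x - mu) = (-3, 3, 0).

Step 2 — invert Sigma (cofactor / det for 3×3, or solve directly):
  Sigma^{-1} = [[0.2308, -0.1538, 0.0769],
 [-0.1538, 0.3942, -0.1346],
 [0.0769, -0.1346, 0.1923]].

Step 3 — form the quadratic (x - mu)^T · Sigma^{-1} · (x - mu):
  Sigma^{-1} · (x - mu) = (-1.1538, 1.6442, -0.6346).
  (x - mu)^T · [Sigma^{-1} · (x - mu)] = (-3)·(-1.1538) + (3)·(1.6442) + (0)·(-0.6346) = 8.3942.

Step 4 — take square root: d = √(8.3942) ≈ 2.8973.

d(x, mu) = √(8.3942) ≈ 2.8973


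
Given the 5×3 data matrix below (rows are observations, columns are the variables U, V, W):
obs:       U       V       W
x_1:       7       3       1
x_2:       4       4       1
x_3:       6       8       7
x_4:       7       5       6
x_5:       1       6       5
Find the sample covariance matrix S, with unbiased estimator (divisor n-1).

Step 1 — column means:
  mean(U) = (7 + 4 + 6 + 7 + 1) / 5 = 25/5 = 5
  mean(V) = (3 + 4 + 8 + 5 + 6) / 5 = 26/5 = 5.2
  mean(W) = (1 + 1 + 7 + 6 + 5) / 5 = 20/5 = 4

Step 2 — sample covariance S[i,j] = (1/(n-1)) · Σ_k (x_{k,i} - mean_i) · (x_{k,j} - mean_j), with n-1 = 4.
  S[U,U] = ((2)·(2) + (-1)·(-1) + (1)·(1) + (2)·(2) + (-4)·(-4)) / 4 = 26/4 = 6.5
  S[U,V] = ((2)·(-2.2) + (-1)·(-1.2) + (1)·(2.8) + (2)·(-0.2) + (-4)·(0.8)) / 4 = -4/4 = -1
  S[U,W] = ((2)·(-3) + (-1)·(-3) + (1)·(3) + (2)·(2) + (-4)·(1)) / 4 = 0/4 = 0
  S[V,V] = ((-2.2)·(-2.2) + (-1.2)·(-1.2) + (2.8)·(2.8) + (-0.2)·(-0.2) + (0.8)·(0.8)) / 4 = 14.8/4 = 3.7
  S[V,W] = ((-2.2)·(-3) + (-1.2)·(-3) + (2.8)·(3) + (-0.2)·(2) + (0.8)·(1)) / 4 = 19/4 = 4.75
  S[W,W] = ((-3)·(-3) + (-3)·(-3) + (3)·(3) + (2)·(2) + (1)·(1)) / 4 = 32/4 = 8

S is symmetric (S[j,i] = S[i,j]). Assembling:

S = [[6.5, -1, 0],
 [-1, 3.7, 4.75],
 [0, 4.75, 8]]


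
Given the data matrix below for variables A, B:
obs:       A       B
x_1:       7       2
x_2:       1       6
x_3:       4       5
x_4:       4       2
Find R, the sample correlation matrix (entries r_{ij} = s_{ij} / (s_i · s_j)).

Step 1 — column means:
  mean(A) = (7 + 1 + 4 + 4) / 4 = 16/4 = 4
  mean(B) = (2 + 6 + 5 + 2) / 4 = 15/4 = 3.75

Step 2 — sample variances and covariances s[i,j] = (1/(n-1)) · Σ_k (x_{k,i} - mean_i) · (x_{k,j} - mean_j), with n-1 = 3:
  s[A,A] = ((3)·(3) + (-3)·(-3) + (0)·(0) + (0)·(0)) / 3 = 18/3 = 6
  s[A,B] = ((3)·(-1.75) + (-3)·(2.25) + (0)·(1.25) + (0)·(-1.75)) / 3 = -12/3 = -4
  s[B,B] = ((-1.75)·(-1.75) + (2.25)·(2.25) + (1.25)·(1.25) + (-1.75)·(-1.75)) / 3 = 12.75/3 = 4.25
  Sample standard deviations s_i = √(s[i,i]):
  s(A) = √(6) = 2.4495
  s(B) = √(4.25) = 2.0616

Step 3 — r_{ij} = s_{ij} / (s_i · s_j):
  r[A,A] = 1 (diagonal).
  r[A,B] = -4 / (2.4495 · 2.0616) = -4 / 5.0498 = -0.7921
  r[B,B] = 1 (diagonal).

R is symmetric with unit diagonal. Assembling:

R = [[1, -0.7921],
 [-0.7921, 1]]


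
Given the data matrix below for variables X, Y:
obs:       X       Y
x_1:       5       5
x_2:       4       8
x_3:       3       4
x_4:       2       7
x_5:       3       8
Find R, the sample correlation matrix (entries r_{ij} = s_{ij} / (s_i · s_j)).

Step 1 — column means:
  mean(X) = (5 + 4 + 3 + 2 + 3) / 5 = 17/5 = 3.4
  mean(Y) = (5 + 8 + 4 + 7 + 8) / 5 = 32/5 = 6.4

Step 2 — sample variances and covariances s[i,j] = (1/(n-1)) · Σ_k (x_{k,i} - mean_i) · (x_{k,j} - mean_j), with n-1 = 4:
  s[X,X] = ((1.6)·(1.6) + (0.6)·(0.6) + (-0.4)·(-0.4) + (-1.4)·(-1.4) + (-0.4)·(-0.4)) / 4 = 5.2/4 = 1.3
  s[X,Y] = ((1.6)·(-1.4) + (0.6)·(1.6) + (-0.4)·(-2.4) + (-1.4)·(0.6) + (-0.4)·(1.6)) / 4 = -1.8/4 = -0.45
  s[Y,Y] = ((-1.4)·(-1.4) + (1.6)·(1.6) + (-2.4)·(-2.4) + (0.6)·(0.6) + (1.6)·(1.6)) / 4 = 13.2/4 = 3.3
  Sample standard deviations s_i = √(s[i,i]):
  s(X) = √(1.3) = 1.1402
  s(Y) = √(3.3) = 1.8166

Step 3 — r_{ij} = s_{ij} / (s_i · s_j):
  r[X,X] = 1 (diagonal).
  r[X,Y] = -0.45 / (1.1402 · 1.8166) = -0.45 / 2.0712 = -0.2173
  r[Y,Y] = 1 (diagonal).

R is symmetric with unit diagonal. Assembling:

R = [[1, -0.2173],
 [-0.2173, 1]]


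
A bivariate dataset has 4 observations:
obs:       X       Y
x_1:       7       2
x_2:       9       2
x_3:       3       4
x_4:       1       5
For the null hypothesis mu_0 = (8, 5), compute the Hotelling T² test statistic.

Step 1 — sample mean vector:
  mean(X) = (7 + 9 + 3 + 1) / 4 = 20/4 = 5
  mean(Y) = (2 + 2 + 4 + 5) / 4 = 13/4 = 3.25
  x̄ = (5, 3.25),  deviation x̄ - mu_0 = (5, 3.25) - (8, 5) = (-3, -1.75).

Step 2 — sample covariance matrix, S[i,j] = (1/(n-1)) · Σ_k (x_{k,i} - mean_i) · (x_{k,j} - mean_j), divisor n-1 = 3:
  S[X,X] = ((2)·(2) + (4)·(4) + (-2)·(-2) + (-4)·(-4)) / 3 = 40/3 = 13.3333
  S[X,Y] = ((2)·(-1.25) + (4)·(-1.25) + (-2)·(0.75) + (-4)·(1.75)) / 3 = -16/3 = -5.3333
  S[Y,Y] = ((-1.25)·(-1.25) + (-1.25)·(-1.25) + (0.75)·(0.75) + (1.75)·(1.75)) / 3 = 6.75/3 = 2.25
  S = [[13.3333, -5.3333],
 [-5.3333, 2.25]].

Step 3 — invert S. det(S) = 13.3333·2.25 - (-5.3333)² = 1.5556.
  S^{-1} = (1/det) · [[d, -b], [-b, a]] = [[1.4464, 3.4286],
 [3.4286, 8.5714]].

Step 4 — quadratic form (x̄ - mu_0)^T · S^{-1} · (x̄ - mu_0):
  S^{-1} · (x̄ - mu_0) = (-10.3393, -25.2857),
  (x̄ - mu_0)^T · [...] = (-3)·(-10.3393) + (-1.75)·(-25.2857) = 75.2679.

Step 5 — scale by n: T² = 4 · 75.2679 = 301.0714.

T² ≈ 301.0714


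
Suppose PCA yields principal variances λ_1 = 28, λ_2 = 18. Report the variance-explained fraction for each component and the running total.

Step 1 — total variance = trace(Sigma) = Σ λ_i = 28 + 18 = 46.

Step 2 — fraction explained by component i = λ_i / Σ λ:
  PC1: 28/46 = 0.6087
  PC2: 18/46 = 0.3913

Step 3 — cumulative fraction after k components = (λ_1 + ... + λ_k) / Σ λ:
  k = 1: 28/46 = 0.6087
  k = 2: (28 + 18)/46 = 46/46 = 1

Summary (fraction, with percent):

explained: PC1 0.6087 (60.87%), PC2 0.3913 (39.13%);  cumulative: 0.6087, 1


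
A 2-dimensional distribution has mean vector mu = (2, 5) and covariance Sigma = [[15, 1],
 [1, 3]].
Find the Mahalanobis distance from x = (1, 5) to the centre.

Step 1 — centre the observation: (x - mu) = (-1, 0).

Step 2 — invert Sigma. det(Sigma) = 15·3 - (1)² = 44.
  Sigma^{-1} = (1/det) · [[d, -b], [-b, a]] = [[0.0682, -0.0227],
 [-0.0227, 0.3409]].

Step 3 — form the quadratic (x - mu)^T · Sigma^{-1} · (x - mu):
  Sigma^{-1} · (x - mu) = (-0.0682, 0.0227).
  (x - mu)^T · [Sigma^{-1} · (x - mu)] = (-1)·(-0.0682) + (0)·(0.0227) = 0.0682.

Step 4 — take square root: d = √(0.0682) ≈ 0.2611.

d(x, mu) = √(0.0682) ≈ 0.2611


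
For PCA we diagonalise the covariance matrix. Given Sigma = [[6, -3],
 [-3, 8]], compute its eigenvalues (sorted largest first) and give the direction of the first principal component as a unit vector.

Step 1 — characteristic polynomial of 2×2 Sigma:
  det(Sigma - λI) = λ² - trace · λ + det = 0.
  trace = 6 + 8 = 14, det = 6·8 - (-3)² = 39.
Step 2 — discriminant:
  Δ = trace² - 4·det = 196 - 156 = 40.
Step 3 — eigenvalues:
  λ = (trace ± √Δ)/2 = (14 ± 6.3246)/2,
  λ_1 = 10.1623,  λ_2 = 3.8377.

Step 4 — unit eigenvector for λ_1: solve (Sigma - λ_1 I)v = 0. First row:
  (6 - 10.1623)·v_x + (-3)·v_y = 0, i.e. (-4.1623)·v_x + (-3)·v_y = 0,
  so v ∝ (b, λ_1 - a) = (-3, 4.1623); multiply by -1 so the first entry is positive: u = (3, -4.1623).
  ||u|| = √((3)² + (-4.1623)²) = √(26.3246) ≈ 5.1307,
  v_1 = u/||u|| ≈ (0.5847, -0.8112) (||v_1|| = 1).

λ_1 = 10.1623,  λ_2 = 3.8377;  v_1 ≈ (0.5847, -0.8112)


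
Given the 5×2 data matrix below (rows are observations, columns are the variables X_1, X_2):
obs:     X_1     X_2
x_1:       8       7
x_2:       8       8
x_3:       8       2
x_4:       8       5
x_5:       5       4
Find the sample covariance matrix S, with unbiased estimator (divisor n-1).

Step 1 — column means:
  mean(X_1) = (8 + 8 + 8 + 8 + 5) / 5 = 37/5 = 7.4
  mean(X_2) = (7 + 8 + 2 + 5 + 4) / 5 = 26/5 = 5.2

Step 2 — sample covariance S[i,j] = (1/(n-1)) · Σ_k (x_{k,i} - mean_i) · (x_{k,j} - mean_j), with n-1 = 4.
  S[X_1,X_1] = ((0.6)·(0.6) + (0.6)·(0.6) + (0.6)·(0.6) + (0.6)·(0.6) + (-2.4)·(-2.4)) / 4 = 7.2/4 = 1.8
  S[X_1,X_2] = ((0.6)·(1.8) + (0.6)·(2.8) + (0.6)·(-3.2) + (0.6)·(-0.2) + (-2.4)·(-1.2)) / 4 = 3.6/4 = 0.9
  S[X_2,X_2] = ((1.8)·(1.8) + (2.8)·(2.8) + (-3.2)·(-3.2) + (-0.2)·(-0.2) + (-1.2)·(-1.2)) / 4 = 22.8/4 = 5.7

S is symmetric (S[j,i] = S[i,j]). Assembling:

S = [[1.8, 0.9],
 [0.9, 5.7]]


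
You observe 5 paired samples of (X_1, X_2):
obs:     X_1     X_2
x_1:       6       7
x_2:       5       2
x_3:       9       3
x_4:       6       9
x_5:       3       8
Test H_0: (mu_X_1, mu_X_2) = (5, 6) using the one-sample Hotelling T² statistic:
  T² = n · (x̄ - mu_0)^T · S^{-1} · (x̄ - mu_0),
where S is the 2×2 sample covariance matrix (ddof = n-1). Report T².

Step 1 — sample mean vector:
  mean(X_1) = (6 + 5 + 9 + 6 + 3) / 5 = 29/5 = 5.8
  mean(X_2) = (7 + 2 + 3 + 9 + 8) / 5 = 29/5 = 5.8
  x̄ = (5.8, 5.8),  deviation x̄ - mu_0 = (5.8, 5.8) - (5, 6) = (0.8, -0.2).

Step 2 — sample covariance matrix, S[i,j] = (1/(n-1)) · Σ_k (x_{k,i} - mean_i) · (x_{k,j} - mean_j), divisor n-1 = 4:
  S[X_1,X_1] = ((0.2)·(0.2) + (-0.8)·(-0.8) + (3.2)·(3.2) + (0.2)·(0.2) + (-2.8)·(-2.8)) / 4 = 18.8/4 = 4.7
  S[X_1,X_2] = ((0.2)·(1.2) + (-0.8)·(-3.8) + (3.2)·(-2.8) + (0.2)·(3.2) + (-2.8)·(2.2)) / 4 = -11.2/4 = -2.8
  S[X_2,X_2] = ((1.2)·(1.2) + (-3.8)·(-3.8) + (-2.8)·(-2.8) + (3.2)·(3.2) + (2.2)·(2.2)) / 4 = 38.8/4 = 9.7
  S = [[4.7, -2.8],
 [-2.8, 9.7]].

Step 3 — invert S. det(S) = 4.7·9.7 - (-2.8)² = 37.75.
  S^{-1} = (1/det) · [[d, -b], [-b, a]] = [[0.257, 0.0742],
 [0.0742, 0.1245]].

Step 4 — quadratic form (x̄ - mu_0)^T · S^{-1} · (x̄ - mu_0):
  S^{-1} · (x̄ - mu_0) = (0.1907, 0.0344),
  (x̄ - mu_0)^T · [...] = (0.8)·(0.1907) + (-0.2)·(0.0344) = 0.1457.

Step 5 — scale by n: T² = 5 · 0.1457 = 0.7285.

T² ≈ 0.7285


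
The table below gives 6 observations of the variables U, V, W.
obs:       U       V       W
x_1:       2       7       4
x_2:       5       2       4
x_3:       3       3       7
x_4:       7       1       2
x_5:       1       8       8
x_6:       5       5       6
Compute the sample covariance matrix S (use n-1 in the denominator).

Step 1 — column means:
  mean(U) = (2 + 5 + 3 + 7 + 1 + 5) / 6 = 23/6 = 3.8333
  mean(V) = (7 + 2 + 3 + 1 + 8 + 5) / 6 = 26/6 = 4.3333
  mean(W) = (4 + 4 + 7 + 2 + 8 + 6) / 6 = 31/6 = 5.1667

Step 2 — sample covariance S[i,j] = (1/(n-1)) · Σ_k (x_{k,i} - mean_i) · (x_{k,j} - mean_j), with n-1 = 5.
  S[U,U] = ((-1.8333)·(-1.8333) + (1.1667)·(1.1667) + (-0.8333)·(-0.8333) + (3.1667)·(3.1667) + (-2.8333)·(-2.8333) + (1.1667)·(1.1667)) / 5 = 24.8333/5 = 4.9667
  S[U,V] = ((-1.8333)·(2.6667) + (1.1667)·(-2.3333) + (-0.8333)·(-1.3333) + (3.1667)·(-3.3333) + (-2.8333)·(3.6667) + (1.1667)·(0.6667)) / 5 = -26.6667/5 = -5.3333
  S[U,W] = ((-1.8333)·(-1.1667) + (1.1667)·(-1.1667) + (-0.8333)·(1.8333) + (3.1667)·(-3.1667) + (-2.8333)·(2.8333) + (1.1667)·(0.8333)) / 5 = -17.8333/5 = -3.5667
  S[V,V] = ((2.6667)·(2.6667) + (-2.3333)·(-2.3333) + (-1.3333)·(-1.3333) + (-3.3333)·(-3.3333) + (3.6667)·(3.6667) + (0.6667)·(0.6667)) / 5 = 39.3333/5 = 7.8667
  S[V,W] = ((2.6667)·(-1.1667) + (-2.3333)·(-1.1667) + (-1.3333)·(1.8333) + (-3.3333)·(-3.1667) + (3.6667)·(2.8333) + (0.6667)·(0.8333)) / 5 = 18.6667/5 = 3.7333
  S[W,W] = ((-1.1667)·(-1.1667) + (-1.1667)·(-1.1667) + (1.8333)·(1.8333) + (-3.1667)·(-3.1667) + (2.8333)·(2.8333) + (0.8333)·(0.8333)) / 5 = 24.8333/5 = 4.9667

S is symmetric (S[j,i] = S[i,j]). Assembling:

S = [[4.9667, -5.3333, -3.5667],
 [-5.3333, 7.8667, 3.7333],
 [-3.5667, 3.7333, 4.9667]]


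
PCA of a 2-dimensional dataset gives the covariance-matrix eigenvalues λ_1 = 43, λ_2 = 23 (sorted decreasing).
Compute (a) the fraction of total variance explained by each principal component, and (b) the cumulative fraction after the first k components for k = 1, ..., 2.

Step 1 — total variance = trace(Sigma) = Σ λ_i = 43 + 23 = 66.

Step 2 — fraction explained by component i = λ_i / Σ λ:
  PC1: 43/66 = 0.6515
  PC2: 23/66 = 0.3485

Step 3 — cumulative fraction after k components = (λ_1 + ... + λ_k) / Σ λ:
  k = 1: 43/66 = 0.6515
  k = 2: (43 + 23)/66 = 66/66 = 1

Summary (fraction, with percent):

explained: PC1 0.6515 (65.15%), PC2 0.3485 (34.85%);  cumulative: 0.6515, 1


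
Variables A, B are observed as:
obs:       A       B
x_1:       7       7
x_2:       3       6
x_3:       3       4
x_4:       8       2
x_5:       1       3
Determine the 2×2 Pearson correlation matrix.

Step 1 — column means:
  mean(A) = (7 + 3 + 3 + 8 + 1) / 5 = 22/5 = 4.4
  mean(B) = (7 + 6 + 4 + 2 + 3) / 5 = 22/5 = 4.4

Step 2 — sample variances and covariances s[i,j] = (1/(n-1)) · Σ_k (x_{k,i} - mean_i) · (x_{k,j} - mean_j), with n-1 = 4:
  s[A,A] = ((2.6)·(2.6) + (-1.4)·(-1.4) + (-1.4)·(-1.4) + (3.6)·(3.6) + (-3.4)·(-3.4)) / 4 = 35.2/4 = 8.8
  s[A,B] = ((2.6)·(2.6) + (-1.4)·(1.6) + (-1.4)·(-0.4) + (3.6)·(-2.4) + (-3.4)·(-1.4)) / 4 = 1.2/4 = 0.3
  s[B,B] = ((2.6)·(2.6) + (1.6)·(1.6) + (-0.4)·(-0.4) + (-2.4)·(-2.4) + (-1.4)·(-1.4)) / 4 = 17.2/4 = 4.3
  Sample standard deviations s_i = √(s[i,i]):
  s(A) = √(8.8) = 2.9665
  s(B) = √(4.3) = 2.0736

Step 3 — r_{ij} = s_{ij} / (s_i · s_j):
  r[A,A] = 1 (diagonal).
  r[A,B] = 0.3 / (2.9665 · 2.0736) = 0.3 / 6.1514 = 0.0488
  r[B,B] = 1 (diagonal).

R is symmetric with unit diagonal. Assembling:

R = [[1, 0.0488],
 [0.0488, 1]]


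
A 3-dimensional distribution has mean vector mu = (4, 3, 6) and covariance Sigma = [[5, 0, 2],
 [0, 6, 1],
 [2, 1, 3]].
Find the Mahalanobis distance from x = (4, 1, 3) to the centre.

Step 1 — centre the observation: (x - mu) = (0, -2, -3).

Step 2 — invert Sigma (cofactor / det for 3×3, or solve directly):
  Sigma^{-1} = [[0.2787, 0.0328, -0.1967],
 [0.0328, 0.1803, -0.082],
 [-0.1967, -0.082, 0.4918]].

Step 3 — form the quadratic (x - mu)^T · Sigma^{-1} · (x - mu):
  Sigma^{-1} · (x - mu) = (0.5246, -0.1148, -1.3115).
  (x - mu)^T · [Sigma^{-1} · (x - mu)] = (0)·(0.5246) + (-2)·(-0.1148) + (-3)·(-1.3115) = 4.1639.

Step 4 — take square root: d = √(4.1639) ≈ 2.0406.

d(x, mu) = √(4.1639) ≈ 2.0406


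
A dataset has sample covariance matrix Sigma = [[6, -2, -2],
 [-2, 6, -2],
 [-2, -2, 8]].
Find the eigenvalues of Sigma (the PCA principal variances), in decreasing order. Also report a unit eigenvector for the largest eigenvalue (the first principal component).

Step 1 — characteristic polynomial p(λ) = det(λI - Sigma) = λ³ - tr·λ² + c_1·λ - det, where tr = trace, c_1 = sum of the principal 2×2 minors, det = det(Sigma):
  tr = 6 + 6 + 8 = 20,
  c_1 = (6·6 - (-2)²) + (6·8 - (-2)²) + (6·8 - (-2)²) = 32 + 44 + 44 = 120,
  det = 6·(6·8 - (-2)²) - (-2)·((-2)·8 - (-2)·(-2)) + (-2)·((-2)·(-2) - 6·(-2)) = 6·(44) - (-2)·(-20) + (-2)·(16) = 192.
  So p(λ) = λ³ - 20λ² + 120λ - 192.
Step 2 — look for an integer root (rational root theorem: any rational root is an integer divisor of 192). Testing λ = 8:
  p(8) = 512 - 1280 + 960 - 192 = 0  ✓
  Dividing out (λ - 8): p(λ) = (λ - 8)(λ² - 12λ + 24).
Step 3 — remaining eigenvalues from the quadratic λ² - 12λ + 24 = 0:
  Δ = 12² - 4·24 = 144 - 96 = 48,  λ = (12 ± √48)/2 = (12 ± 6.9282)/2 ≈ 9.4641 or 2.5359.
  Sorted: λ_1 = 9.4641,  λ_2 = 8,  λ_3 = 2.5359  (check: sum = 20 = tr ✓).

Step 4 — unit eigenvector for λ_1 ≈ 9.4641: v spans the null space of (Sigma - λ_1 I), whose rows are
  r_1 = (-3.4641, -2, -2),  r_2 = (-2, -3.4641, -2),  r_3 = (-2, -2, -1.4641).
  v is orthogonal to every row, so take v ∝ r_1 × r_2 = ((-2)·(-2) - (-2)·(-3.4641), (-2)·(-2) - (-3.4641)·(-2), (-3.4641)·(-3.4641) - (-2)·(-2)) ≈ (-2.9282, -2.9282, 8).
  Rescale (multiply by -1 so the first nonzero entry is positive): u = (2.9282, 2.9282, -8).
  ||u|| = √((2.9282)² + (2.9282)² + (-8)²) = √(81.1487) ≈ 9.0083,  v_1 = u/||u|| ≈ (0.3251, 0.3251, -0.8881) (||v_1|| = 1).

λ_1 = 9.4641,  λ_2 = 8,  λ_3 = 2.5359;  v_1 ≈ (0.3251, 0.3251, -0.8881)


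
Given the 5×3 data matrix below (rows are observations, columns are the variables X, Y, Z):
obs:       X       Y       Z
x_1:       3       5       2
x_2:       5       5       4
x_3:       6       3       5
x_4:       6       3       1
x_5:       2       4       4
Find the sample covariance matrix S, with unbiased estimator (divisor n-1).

Step 1 — column means:
  mean(X) = (3 + 5 + 6 + 6 + 2) / 5 = 22/5 = 4.4
  mean(Y) = (5 + 5 + 3 + 3 + 4) / 5 = 20/5 = 4
  mean(Z) = (2 + 4 + 5 + 1 + 4) / 5 = 16/5 = 3.2

Step 2 — sample covariance S[i,j] = (1/(n-1)) · Σ_k (x_{k,i} - mean_i) · (x_{k,j} - mean_j), with n-1 = 4.
  S[X,X] = ((-1.4)·(-1.4) + (0.6)·(0.6) + (1.6)·(1.6) + (1.6)·(1.6) + (-2.4)·(-2.4)) / 4 = 13.2/4 = 3.3
  S[X,Y] = ((-1.4)·(1) + (0.6)·(1) + (1.6)·(-1) + (1.6)·(-1) + (-2.4)·(0)) / 4 = -4/4 = -1
  S[X,Z] = ((-1.4)·(-1.2) + (0.6)·(0.8) + (1.6)·(1.8) + (1.6)·(-2.2) + (-2.4)·(0.8)) / 4 = -0.4/4 = -0.1
  S[Y,Y] = ((1)·(1) + (1)·(1) + (-1)·(-1) + (-1)·(-1) + (0)·(0)) / 4 = 4/4 = 1
  S[Y,Z] = ((1)·(-1.2) + (1)·(0.8) + (-1)·(1.8) + (-1)·(-2.2) + (0)·(0.8)) / 4 = 0/4 = 0
  S[Z,Z] = ((-1.2)·(-1.2) + (0.8)·(0.8) + (1.8)·(1.8) + (-2.2)·(-2.2) + (0.8)·(0.8)) / 4 = 10.8/4 = 2.7

S is symmetric (S[j,i] = S[i,j]). Assembling:

S = [[3.3, -1, -0.1],
 [-1, 1, 0],
 [-0.1, 0, 2.7]]


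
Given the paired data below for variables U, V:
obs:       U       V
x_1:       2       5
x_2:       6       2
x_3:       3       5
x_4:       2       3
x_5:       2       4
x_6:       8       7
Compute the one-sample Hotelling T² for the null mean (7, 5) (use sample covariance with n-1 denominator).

Step 1 — sample mean vector:
  mean(U) = (2 + 6 + 3 + 2 + 2 + 8) / 6 = 23/6 = 3.8333
  mean(V) = (5 + 2 + 5 + 3 + 4 + 7) / 6 = 26/6 = 4.3333
  x̄ = (3.8333, 4.3333),  deviation x̄ - mu_0 = (3.8333, 4.3333) - (7, 5) = (-3.1667, -0.6667).

Step 2 — sample covariance matrix, S[i,j] = (1/(n-1)) · Σ_k (x_{k,i} - mean_i) · (x_{k,j} - mean_j), divisor n-1 = 5:
  S[U,U] = ((-1.8333)·(-1.8333) + (2.1667)·(2.1667) + (-0.8333)·(-0.8333) + (-1.8333)·(-1.8333) + (-1.8333)·(-1.8333) + (4.1667)·(4.1667)) / 5 = 32.8333/5 = 6.5667
  S[U,V] = ((-1.8333)·(0.6667) + (2.1667)·(-2.3333) + (-0.8333)·(0.6667) + (-1.8333)·(-1.3333) + (-1.8333)·(-0.3333) + (4.1667)·(2.6667)) / 5 = 7.3333/5 = 1.4667
  S[V,V] = ((0.6667)·(0.6667) + (-2.3333)·(-2.3333) + (0.6667)·(0.6667) + (-1.3333)·(-1.3333) + (-0.3333)·(-0.3333) + (2.6667)·(2.6667)) / 5 = 15.3333/5 = 3.0667
  S = [[6.5667, 1.4667],
 [1.4667, 3.0667]].

Step 3 — invert S. det(S) = 6.5667·3.0667 - (1.4667)² = 17.9867.
  S^{-1} = (1/det) · [[d, -b], [-b, a]] = [[0.1705, -0.0815],
 [-0.0815, 0.3651]].

Step 4 — quadratic form (x̄ - mu_0)^T · S^{-1} · (x̄ - mu_0):
  S^{-1} · (x̄ - mu_0) = (-0.4855, 0.0148),
  (x̄ - mu_0)^T · [...] = (-3.1667)·(-0.4855) + (-0.6667)·(0.0148) = 1.5277.

Step 5 — scale by n: T² = 6 · 1.5277 = 9.166.

T² ≈ 9.166


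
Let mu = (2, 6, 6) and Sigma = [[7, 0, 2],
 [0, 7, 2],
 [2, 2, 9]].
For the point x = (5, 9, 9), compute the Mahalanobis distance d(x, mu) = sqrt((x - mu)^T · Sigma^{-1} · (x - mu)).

Step 1 — centre the observation: (x - mu) = (3, 3, 3).

Step 2 — invert Sigma (cofactor / det for 3×3, or solve directly):
  Sigma^{-1} = [[0.1532, 0.0104, -0.0364],
 [0.0104, 0.1532, -0.0364],
 [-0.0364, -0.0364, 0.1273]].

Step 3 — form the quadratic (x - mu)^T · Sigma^{-1} · (x - mu):
  Sigma^{-1} · (x - mu) = (0.3818, 0.3818, 0.1636).
  (x - mu)^T · [Sigma^{-1} · (x - mu)] = (3)·(0.3818) + (3)·(0.3818) + (3)·(0.1636) = 2.7818.

Step 4 — take square root: d = √(2.7818) ≈ 1.6679.

d(x, mu) = √(2.7818) ≈ 1.6679


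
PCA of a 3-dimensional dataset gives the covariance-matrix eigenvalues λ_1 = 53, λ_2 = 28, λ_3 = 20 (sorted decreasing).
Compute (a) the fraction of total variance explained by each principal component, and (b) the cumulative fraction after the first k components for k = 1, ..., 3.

Step 1 — total variance = trace(Sigma) = Σ λ_i = 53 + 28 + 20 = 101.

Step 2 — fraction explained by component i = λ_i / Σ λ:
  PC1: 53/101 = 0.5248
  PC2: 28/101 = 0.2772
  PC3: 20/101 = 0.198

Step 3 — cumulative fraction after k components = (λ_1 + ... + λ_k) / Σ λ:
  k = 1: 53/101 = 0.5248
  k = 2: (53 + 28)/101 = 81/101 = 0.802
  k = 3: (53 + 28 + 20)/101 = 101/101 = 1

Summary (fraction, with percent):

explained: PC1 0.5248 (52.48%), PC2 0.2772 (27.72%), PC3 0.198 (19.8%);  cumulative: 0.5248, 0.802, 1
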